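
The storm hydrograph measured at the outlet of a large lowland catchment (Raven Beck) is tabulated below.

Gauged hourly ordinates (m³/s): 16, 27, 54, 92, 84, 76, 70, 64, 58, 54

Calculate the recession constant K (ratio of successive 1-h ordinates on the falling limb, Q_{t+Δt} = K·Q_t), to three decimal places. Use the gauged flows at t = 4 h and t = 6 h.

Using the recession-limb readings at t = 4 h and t = 6 h: Q falls from 84 to 70 m³/s over 2 intervals.
K = (Q₂/Q₁)^(1/2) = (70/84)^(1/2) = 0.913.

K ≈ 0.913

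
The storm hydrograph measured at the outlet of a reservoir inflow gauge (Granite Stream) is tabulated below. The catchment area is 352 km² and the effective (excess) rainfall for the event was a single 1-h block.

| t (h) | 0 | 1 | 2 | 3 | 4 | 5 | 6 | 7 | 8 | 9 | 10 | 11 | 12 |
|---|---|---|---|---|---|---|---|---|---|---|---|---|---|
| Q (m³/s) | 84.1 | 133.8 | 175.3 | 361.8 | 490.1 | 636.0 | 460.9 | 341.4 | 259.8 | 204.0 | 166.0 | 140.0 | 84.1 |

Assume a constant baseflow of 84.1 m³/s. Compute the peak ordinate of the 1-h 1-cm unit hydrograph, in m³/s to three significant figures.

Direct runoff: 0.0, 49.7, 91.2, 277.7, 406.0, 551.9, 376.8, 257.3, 175.7, 119.9, 81.9, 55.9, 0.0 m³/s; ΣQ_DR = 2444 m³/s, peak = 551.9 m³/s.
Runoff depth d = ΣQ_DR·Δt / A = 2444 × 3600 / (352 km²) = 25.00 mm.
The 1-cm UH is the DRH scaled by (10 mm)/d, so U_p = 551.9 × 10/25.00 = 221 m³/s.

U_p ≈ 221 m³/s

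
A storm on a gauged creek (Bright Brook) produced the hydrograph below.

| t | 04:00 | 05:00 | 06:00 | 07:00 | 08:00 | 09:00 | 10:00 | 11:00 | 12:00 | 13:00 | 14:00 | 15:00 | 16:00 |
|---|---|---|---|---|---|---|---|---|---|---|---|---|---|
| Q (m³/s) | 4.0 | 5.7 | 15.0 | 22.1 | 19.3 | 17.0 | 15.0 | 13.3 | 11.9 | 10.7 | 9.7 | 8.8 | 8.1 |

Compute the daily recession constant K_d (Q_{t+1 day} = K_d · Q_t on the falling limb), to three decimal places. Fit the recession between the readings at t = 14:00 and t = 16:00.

K_d ≈ 0.115

Between t = 14:00 and t = 16:00 the flow falls from 9.7 to 8.1 m³/s over 2×1 h = 2 h.
Per-interval ratio K = (8.1/9.7)^(1/2) = 0.9138; K_d = K^(24/1) = 0.115.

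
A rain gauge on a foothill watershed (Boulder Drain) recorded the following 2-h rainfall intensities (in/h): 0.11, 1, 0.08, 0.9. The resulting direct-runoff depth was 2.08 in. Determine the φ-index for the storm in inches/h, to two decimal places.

φ ≈ 0.43 in/h

Only the 2 blocks with intensity above φ contribute runoff: 1, 0.9 in/h.
Σ(I−φ)·Δt = d  ⇒  (1+0.9 − 2φ)·2 = 2.08
φ = (1.900 − 2.08/2) / 2 = 0.43 in/h.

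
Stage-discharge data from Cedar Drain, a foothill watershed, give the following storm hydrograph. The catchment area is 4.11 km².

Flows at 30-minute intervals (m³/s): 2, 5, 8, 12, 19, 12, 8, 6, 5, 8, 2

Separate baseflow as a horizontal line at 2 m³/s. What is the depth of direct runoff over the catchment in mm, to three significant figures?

d ≈ 28.5 mm

Direct runoff: 0.0, 3.0, 6.0, 10.0, 17.0, 10.0, 6.0, 4.0, 3.0, 6.0, 0.0 m³/s; ΣQ_DR = 65.00 m³/s.
V = ΣQ_DR · Δt = 65.00 × 1800 s = 1.170 × 10^5 m³.
Over A = 4.11 km², depth = V / A = 28.5 mm.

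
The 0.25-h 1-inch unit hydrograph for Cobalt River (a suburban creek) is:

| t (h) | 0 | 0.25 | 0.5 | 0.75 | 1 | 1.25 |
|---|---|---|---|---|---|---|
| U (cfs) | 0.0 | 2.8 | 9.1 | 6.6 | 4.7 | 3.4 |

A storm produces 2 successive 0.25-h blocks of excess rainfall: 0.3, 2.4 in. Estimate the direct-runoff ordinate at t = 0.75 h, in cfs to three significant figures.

By discrete convolution, Q_j = Σ (P_i / 1 in) · U_{j−i}.
At t = 0.75 h (j=3): Q = (0.3/1)·6.6 + (2.4/1)·9.1 = 23.8 cfs.

Q ≈ 23.8 cfs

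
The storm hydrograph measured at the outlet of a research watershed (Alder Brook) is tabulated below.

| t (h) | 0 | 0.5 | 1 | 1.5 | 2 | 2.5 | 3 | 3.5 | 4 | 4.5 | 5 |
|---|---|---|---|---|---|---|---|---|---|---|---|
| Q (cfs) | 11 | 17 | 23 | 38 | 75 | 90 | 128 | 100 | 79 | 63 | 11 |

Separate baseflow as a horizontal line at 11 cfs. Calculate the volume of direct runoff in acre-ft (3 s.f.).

V ≈ 21.2 acre-ft

Direct-runoff ordinates (Q − Q_b): 0.0, 6.0, 12.0, 27.0, 64.0, 79.0, 117.0, 89.0, 68.0, 52.0, 0.0 cfs.
ΣQ_DR = 514.0 cfs.
With Δt = 0.5 h = 1800 s, V = ΣQ_DR · Δt = 514.0 × 1800 = 9.25 × 10^5 ft³ = 21.2 acre-ft.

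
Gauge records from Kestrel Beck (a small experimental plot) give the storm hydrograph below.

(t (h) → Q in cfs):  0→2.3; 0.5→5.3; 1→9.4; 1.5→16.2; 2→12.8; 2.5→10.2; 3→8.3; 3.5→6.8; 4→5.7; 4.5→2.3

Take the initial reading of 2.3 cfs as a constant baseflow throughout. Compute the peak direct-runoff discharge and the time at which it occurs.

Subtracting baseflow gives direct-runoff ordinates: 0.0, 3.0, 7.1, 13.9, 10.5, 7.9, 6.0, 4.5, 3.4, 0.0 cfs.
The maximum is 13.9 cfs, occurring at the reading for t = 1.5 h.

Q_p = 13.9 cfs at t = 1.5 h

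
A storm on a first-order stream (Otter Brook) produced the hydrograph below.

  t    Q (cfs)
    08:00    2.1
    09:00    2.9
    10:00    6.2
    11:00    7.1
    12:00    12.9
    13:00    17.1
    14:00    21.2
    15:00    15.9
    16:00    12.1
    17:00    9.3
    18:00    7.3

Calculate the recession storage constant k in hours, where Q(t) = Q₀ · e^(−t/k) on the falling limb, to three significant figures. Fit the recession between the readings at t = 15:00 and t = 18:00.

On the falling limb, Q drops from 15.9 to 7.3 cfs between t = 15:00 and t = 18:00 (Δt = 3 h).
k = −Δt / ln(Q₂/Q₁) = −3 / ln(7.3/15.9) = 3.85 h.

k ≈ 3.85 h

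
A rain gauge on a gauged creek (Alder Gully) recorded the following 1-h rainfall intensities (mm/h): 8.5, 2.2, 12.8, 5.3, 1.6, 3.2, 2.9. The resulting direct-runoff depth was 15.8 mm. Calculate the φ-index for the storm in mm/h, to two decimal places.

φ ≈ 3.60 mm/h

Only the 3 blocks with intensity above φ contribute runoff: 8.5, 12.8, 5.3 mm/h.
Σ(I−φ)·Δt = d  ⇒  (8.5+12.8+5.3 − 3φ)·1 = 15.8
φ = (26.60 − 15.8/1) / 3 = 3.60 mm/h.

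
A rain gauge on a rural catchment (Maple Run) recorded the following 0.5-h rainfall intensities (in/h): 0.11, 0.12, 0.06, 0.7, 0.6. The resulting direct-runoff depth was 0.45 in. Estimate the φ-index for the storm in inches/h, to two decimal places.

φ ≈ 0.20 in/h

Only the 2 blocks with intensity above φ contribute runoff: 0.7, 0.6 in/h.
Σ(I−φ)·Δt = d  ⇒  (0.7+0.6 − 2φ)·0.5 = 0.45
φ = (1.300 − 0.45/0.5) / 2 = 0.20 in/h.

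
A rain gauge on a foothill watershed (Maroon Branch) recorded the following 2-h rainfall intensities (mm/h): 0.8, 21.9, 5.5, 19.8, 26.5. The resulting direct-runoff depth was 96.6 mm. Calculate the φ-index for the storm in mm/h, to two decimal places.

φ ≈ 6.63 mm/h

Only the 3 blocks with intensity above φ contribute runoff: 21.9, 19.8, 26.5 mm/h.
Σ(I−φ)·Δt = d  ⇒  (21.9+19.8+26.5 − 3φ)·2 = 96.6
φ = (68.20 − 96.6/2) / 3 = 6.63 mm/h.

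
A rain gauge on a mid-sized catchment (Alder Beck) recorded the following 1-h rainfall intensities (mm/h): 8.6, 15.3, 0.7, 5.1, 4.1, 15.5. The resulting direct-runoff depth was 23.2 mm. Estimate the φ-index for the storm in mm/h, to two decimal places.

Only the 3 blocks with intensity above φ contribute runoff: 8.6, 15.3, 15.5 mm/h.
Σ(I−φ)·Δt = d  ⇒  (8.6+15.3+15.5 − 3φ)·1 = 23.2
φ = (39.40 − 23.2/1) / 3 = 5.40 mm/h.

φ ≈ 5.40 mm/h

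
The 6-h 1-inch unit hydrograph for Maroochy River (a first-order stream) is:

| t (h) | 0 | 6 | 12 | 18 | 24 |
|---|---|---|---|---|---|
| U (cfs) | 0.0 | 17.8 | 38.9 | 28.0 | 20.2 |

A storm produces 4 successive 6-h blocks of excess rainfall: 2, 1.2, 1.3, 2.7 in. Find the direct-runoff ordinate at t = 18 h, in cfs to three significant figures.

By discrete convolution, Q_j = Σ (P_i / 1 in) · U_{j−i}.
At t = 18 h (j=3): Q = (2/1)·28.0 + (1.2/1)·38.9 + (1.3/1)·17.8 + (2.7/1)·0.0 = 126 cfs.

Q ≈ 126 cfs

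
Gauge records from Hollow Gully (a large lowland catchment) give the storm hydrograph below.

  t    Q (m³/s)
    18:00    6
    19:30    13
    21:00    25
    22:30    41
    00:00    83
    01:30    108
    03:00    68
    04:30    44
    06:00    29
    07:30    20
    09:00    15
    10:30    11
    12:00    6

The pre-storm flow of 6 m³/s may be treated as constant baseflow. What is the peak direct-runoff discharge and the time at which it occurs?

Q_p = 102.0 m³/s at t = 01:30

Subtracting baseflow gives direct-runoff ordinates: 0.0, 7.0, 19.0, 35.0, 77.0, 102.0, 62.0, 38.0, 23.0, 14.0, 9.0, 5.0, 0.0 m³/s.
The maximum is 102.0 m³/s, occurring at the reading for t = 01:30.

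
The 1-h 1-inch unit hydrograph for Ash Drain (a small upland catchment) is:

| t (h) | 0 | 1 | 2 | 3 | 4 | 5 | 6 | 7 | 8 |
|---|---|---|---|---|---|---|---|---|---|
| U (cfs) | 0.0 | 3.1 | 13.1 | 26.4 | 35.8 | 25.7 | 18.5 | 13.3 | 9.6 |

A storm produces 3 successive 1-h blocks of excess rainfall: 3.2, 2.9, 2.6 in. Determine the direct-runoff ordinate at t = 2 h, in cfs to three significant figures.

By discrete convolution, Q_j = Σ (P_i / 1 in) · U_{j−i}.
At t = 2 h (j=2): Q = (3.2/1)·13.1 + (2.9/1)·3.1 + (2.6/1)·0.0 = 50.9 cfs.

Q ≈ 50.9 cfs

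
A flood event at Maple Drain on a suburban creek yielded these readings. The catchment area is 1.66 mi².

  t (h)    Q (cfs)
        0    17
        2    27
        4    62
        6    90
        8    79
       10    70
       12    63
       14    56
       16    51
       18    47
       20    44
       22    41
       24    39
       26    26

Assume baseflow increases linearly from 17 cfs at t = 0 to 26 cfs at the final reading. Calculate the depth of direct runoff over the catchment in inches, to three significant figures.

d ≈ 0.767 in

Direct runoff: 0.00, 9.31, 43.62, 70.92, 59.23, 49.54, 41.85, 34.15, 28.46, 23.77, 20.08, 16.38, 13.69, 0.00 cfs; ΣQ_DR = 411.0 cfs.
V = ΣQ_DR · Δt = 411.0 × 7200 s = 2.959 × 10^6 ft³.
Over A = 1.66 mi², depth = V / A = 0.767 in.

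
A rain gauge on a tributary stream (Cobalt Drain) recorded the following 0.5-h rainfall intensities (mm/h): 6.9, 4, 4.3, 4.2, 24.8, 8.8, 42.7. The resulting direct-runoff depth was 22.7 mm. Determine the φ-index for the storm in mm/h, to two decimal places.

Only the 2 blocks with intensity above φ contribute runoff: 24.8, 42.7 mm/h.
Σ(I−φ)·Δt = d  ⇒  (24.8+42.7 − 2φ)·0.5 = 22.7
φ = (67.50 − 22.7/0.5) / 2 = 11.05 mm/h.

φ ≈ 11.05 mm/h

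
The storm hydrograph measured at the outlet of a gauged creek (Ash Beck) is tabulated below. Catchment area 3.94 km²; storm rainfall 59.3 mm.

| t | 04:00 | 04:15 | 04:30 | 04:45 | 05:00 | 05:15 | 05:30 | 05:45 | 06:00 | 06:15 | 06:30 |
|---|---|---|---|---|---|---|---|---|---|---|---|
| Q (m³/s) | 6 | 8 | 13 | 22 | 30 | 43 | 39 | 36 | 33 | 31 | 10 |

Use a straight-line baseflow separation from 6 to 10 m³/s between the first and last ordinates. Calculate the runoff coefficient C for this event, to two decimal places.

C ≈ 0.70

ΣQ_DR = 183.0 m³/s; V = ΣQ_DR·Δt = 1.647 × 10^5 m³.
Runoff depth d = V / A = 41.80 mm.
C = d / P = 41.80 / 59.3 = 0.70.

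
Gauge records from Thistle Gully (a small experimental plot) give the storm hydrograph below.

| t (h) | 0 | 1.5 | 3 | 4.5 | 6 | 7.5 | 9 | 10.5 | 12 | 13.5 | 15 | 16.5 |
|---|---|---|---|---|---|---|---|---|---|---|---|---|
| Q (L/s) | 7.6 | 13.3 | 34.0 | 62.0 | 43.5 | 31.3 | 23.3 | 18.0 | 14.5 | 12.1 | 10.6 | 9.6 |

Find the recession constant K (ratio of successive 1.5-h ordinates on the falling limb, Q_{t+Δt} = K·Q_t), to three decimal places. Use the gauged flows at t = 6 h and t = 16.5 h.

Using the recession-limb readings at t = 6 h and t = 16.5 h: Q falls from 43.5 to 9.6 L/s over 7 intervals.
K = (Q₂/Q₁)^(1/7) = (9.6/43.5)^(1/7) = 0.806.

K ≈ 0.806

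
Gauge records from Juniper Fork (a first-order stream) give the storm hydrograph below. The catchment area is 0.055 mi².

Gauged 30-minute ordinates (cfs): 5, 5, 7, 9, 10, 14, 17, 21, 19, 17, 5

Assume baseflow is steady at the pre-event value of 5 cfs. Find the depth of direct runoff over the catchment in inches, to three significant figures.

d ≈ 1.04 in

Direct runoff: 0.0, 0.0, 2.0, 4.0, 5.0, 9.0, 12.0, 16.0, 14.0, 12.0, 0.0 cfs; ΣQ_DR = 74.00 cfs.
V = ΣQ_DR · Δt = 74.00 × 1800 s = 1.332 × 10^5 ft³.
Over A = 0.055 mi², depth = V / A = 1.04 in.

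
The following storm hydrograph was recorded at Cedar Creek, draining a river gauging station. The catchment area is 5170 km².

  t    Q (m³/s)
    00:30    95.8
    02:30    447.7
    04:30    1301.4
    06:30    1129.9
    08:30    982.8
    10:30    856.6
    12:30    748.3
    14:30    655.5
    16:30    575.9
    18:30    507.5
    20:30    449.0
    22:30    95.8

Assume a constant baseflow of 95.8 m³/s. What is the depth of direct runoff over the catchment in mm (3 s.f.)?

Direct runoff: 0.0, 351.9, 1205.6, 1034.1, 887.0, 760.8, 652.5, 559.7, 480.1, 411.7, 353.2, 0.0 m³/s; ΣQ_DR = 6697 m³/s.
V = ΣQ_DR · Δt = 6697 × 7200 s = 4.822 × 10^7 m³.
Over A = 5170 km², depth = V / A = 9.33 mm.

d ≈ 9.33 mm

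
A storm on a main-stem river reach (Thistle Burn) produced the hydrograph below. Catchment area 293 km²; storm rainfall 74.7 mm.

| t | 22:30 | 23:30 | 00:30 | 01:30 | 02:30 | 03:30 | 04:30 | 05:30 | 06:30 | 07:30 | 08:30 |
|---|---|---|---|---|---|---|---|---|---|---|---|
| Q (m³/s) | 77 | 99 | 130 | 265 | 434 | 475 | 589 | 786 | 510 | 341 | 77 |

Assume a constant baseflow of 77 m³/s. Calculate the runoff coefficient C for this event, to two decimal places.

ΣQ_DR = 2936 m³/s; V = ΣQ_DR·Δt = 1.057 × 10^7 m³.
Runoff depth d = V / A = 36.07 mm.
C = d / P = 36.07 / 74.7 = 0.48.

C ≈ 0.48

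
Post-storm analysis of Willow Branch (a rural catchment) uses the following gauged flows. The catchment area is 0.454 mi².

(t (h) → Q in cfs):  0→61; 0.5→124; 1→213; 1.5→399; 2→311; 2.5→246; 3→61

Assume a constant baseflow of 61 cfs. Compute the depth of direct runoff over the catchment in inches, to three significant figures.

d ≈ 1.69 in

Direct runoff: 0.0, 63.0, 152.0, 338.0, 250.0, 185.0, 0.0 cfs; ΣQ_DR = 988.0 cfs.
V = ΣQ_DR · Δt = 988.0 × 1800 s = 1.778 × 10^6 ft³.
Over A = 0.454 mi², depth = V / A = 1.69 in.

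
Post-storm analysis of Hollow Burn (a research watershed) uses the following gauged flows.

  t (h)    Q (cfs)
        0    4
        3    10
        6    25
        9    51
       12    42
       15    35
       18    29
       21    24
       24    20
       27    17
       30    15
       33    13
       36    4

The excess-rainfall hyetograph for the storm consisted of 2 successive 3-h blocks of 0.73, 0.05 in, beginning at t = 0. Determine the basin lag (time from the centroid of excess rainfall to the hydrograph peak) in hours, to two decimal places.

t_L ≈ 7.31 h

Centroid of excess rainfall: t_c = Σ P_i·t̄_i / ΣP_i = 1.6923 h (block centres at 1.5, 4.5 h).
Hydrograph peak occurs at t = 9 h, so basin lag t_L = 9 − 1.6923 = 7.31 h.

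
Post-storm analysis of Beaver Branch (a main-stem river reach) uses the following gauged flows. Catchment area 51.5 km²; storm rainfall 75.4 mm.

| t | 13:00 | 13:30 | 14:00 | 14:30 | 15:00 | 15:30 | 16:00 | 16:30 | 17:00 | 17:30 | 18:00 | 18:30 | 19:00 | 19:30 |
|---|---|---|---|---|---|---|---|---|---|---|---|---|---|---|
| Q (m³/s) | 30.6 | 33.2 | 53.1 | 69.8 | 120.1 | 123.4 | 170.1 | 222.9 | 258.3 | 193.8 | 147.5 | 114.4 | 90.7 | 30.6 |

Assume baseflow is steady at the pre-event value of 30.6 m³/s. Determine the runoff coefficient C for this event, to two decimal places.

C ≈ 0.57

ΣQ_DR = 1230 m³/s; V = ΣQ_DR·Δt = 2.214 × 10^6 m³.
Runoff depth d = V / A = 42.99 mm.
C = d / P = 42.99 / 75.4 = 0.57.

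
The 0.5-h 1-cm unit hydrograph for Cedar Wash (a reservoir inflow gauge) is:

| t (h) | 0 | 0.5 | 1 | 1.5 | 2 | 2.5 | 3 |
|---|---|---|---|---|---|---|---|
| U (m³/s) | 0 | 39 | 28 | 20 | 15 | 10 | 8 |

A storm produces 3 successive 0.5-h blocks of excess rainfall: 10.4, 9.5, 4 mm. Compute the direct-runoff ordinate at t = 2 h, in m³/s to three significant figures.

Q ≈ 45.8 m³/s

By discrete convolution, Q_j = Σ (P_i / 10 mm) · U_{j−i}.
At t = 2 h (j=4): Q = (10.4/10)·15 + (9.5/10)·20 + (4/10)·28 = 45.8 m³/s.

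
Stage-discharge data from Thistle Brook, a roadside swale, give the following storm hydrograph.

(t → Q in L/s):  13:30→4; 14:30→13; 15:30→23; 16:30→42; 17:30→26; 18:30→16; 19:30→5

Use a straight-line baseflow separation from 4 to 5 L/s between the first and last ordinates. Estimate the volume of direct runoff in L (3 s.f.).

Direct-runoff ordinates (Q − Q_b): 0.00, 8.83, 18.67, 37.50, 21.33, 11.17, 0.00 L/s.
ΣQ_DR = 97.50 L/s.
With Δt = 1 h = 3600 s, V = ΣQ_DR · Δt = 97.50 × 3600 = 3.51 × 10^5 L.

V ≈ 3.51 × 10^5 L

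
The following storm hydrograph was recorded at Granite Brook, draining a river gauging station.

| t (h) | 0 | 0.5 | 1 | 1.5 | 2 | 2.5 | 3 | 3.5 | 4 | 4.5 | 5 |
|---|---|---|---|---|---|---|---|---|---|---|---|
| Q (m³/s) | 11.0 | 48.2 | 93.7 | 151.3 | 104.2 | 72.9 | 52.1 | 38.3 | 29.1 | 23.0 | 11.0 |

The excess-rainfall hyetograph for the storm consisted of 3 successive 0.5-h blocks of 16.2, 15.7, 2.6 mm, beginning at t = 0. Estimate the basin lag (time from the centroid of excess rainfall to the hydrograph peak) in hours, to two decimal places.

t_L ≈ 0.95 h

Centroid of excess rainfall: t_c = Σ P_i·t̄_i / ΣP_i = 0.5529 h (block centres at 0.25, 0.75, 1.25 h).
Hydrograph peak occurs at t = 1.5 h, so basin lag t_L = 1.5 − 0.5529 = 0.95 h.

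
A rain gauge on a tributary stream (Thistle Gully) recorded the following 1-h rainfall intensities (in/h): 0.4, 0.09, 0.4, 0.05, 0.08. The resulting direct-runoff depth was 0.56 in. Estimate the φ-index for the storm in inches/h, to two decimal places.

φ ≈ 0.12 in/h

Only the 2 blocks with intensity above φ contribute runoff: 0.4, 0.4 in/h.
Σ(I−φ)·Δt = d  ⇒  (0.4+0.4 − 2φ)·1 = 0.56
φ = (0.8000 − 0.56/1) / 2 = 0.12 in/h.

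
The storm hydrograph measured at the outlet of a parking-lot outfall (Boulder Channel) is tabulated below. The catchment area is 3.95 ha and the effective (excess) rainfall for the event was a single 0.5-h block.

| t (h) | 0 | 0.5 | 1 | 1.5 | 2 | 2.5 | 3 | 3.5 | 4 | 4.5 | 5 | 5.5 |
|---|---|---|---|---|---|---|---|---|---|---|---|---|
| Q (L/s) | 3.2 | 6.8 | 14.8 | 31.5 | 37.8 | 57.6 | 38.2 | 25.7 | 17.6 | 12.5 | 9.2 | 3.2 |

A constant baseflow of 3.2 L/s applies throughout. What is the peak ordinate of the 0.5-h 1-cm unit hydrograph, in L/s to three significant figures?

U_p ≈ 54.3 L/s

Direct runoff: 0.0, 3.6, 11.6, 28.3, 34.6, 54.4, 35.0, 22.5, 14.4, 9.3, 6.0, 0.0 L/s; ΣQ_DR = 219.7 L/s, peak = 54.4 L/s.
Runoff depth d = ΣQ_DR·Δt / A = 219.7 × 1800 / (3.95 ha) = 10.01 mm.
The 1-cm UH is the DRH scaled by (10 mm)/d, so U_p = 54.4 × 10/10.01 = 54.3 L/s.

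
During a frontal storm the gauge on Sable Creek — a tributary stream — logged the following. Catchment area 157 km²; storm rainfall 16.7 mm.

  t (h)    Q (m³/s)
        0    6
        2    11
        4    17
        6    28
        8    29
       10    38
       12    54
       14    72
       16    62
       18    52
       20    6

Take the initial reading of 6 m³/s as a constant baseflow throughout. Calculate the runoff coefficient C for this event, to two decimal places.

ΣQ_DR = 309.0 m³/s; V = ΣQ_DR·Δt = 2.225 × 10^6 m³.
Runoff depth d = V / A = 14.17 mm.
C = d / P = 14.17 / 16.7 = 0.85.

C ≈ 0.85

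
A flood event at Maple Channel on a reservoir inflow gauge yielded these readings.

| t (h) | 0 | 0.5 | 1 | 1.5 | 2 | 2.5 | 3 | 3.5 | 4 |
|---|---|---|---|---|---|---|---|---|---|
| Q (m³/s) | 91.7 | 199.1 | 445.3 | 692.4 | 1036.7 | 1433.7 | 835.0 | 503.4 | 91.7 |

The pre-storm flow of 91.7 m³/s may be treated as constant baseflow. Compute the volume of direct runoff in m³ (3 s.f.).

V ≈ 8.11 × 10^6 m³

Direct-runoff ordinates (Q − Q_b): 0.0, 107.4, 353.6, 600.7, 945.0, 1342.0, 743.3, 411.7, 0.0 m³/s.
ΣQ_DR = 4504 m³/s.
With Δt = 0.5 h = 1800 s, V = ΣQ_DR · Δt = 4504 × 1800 = 8.11 × 10^6 m³.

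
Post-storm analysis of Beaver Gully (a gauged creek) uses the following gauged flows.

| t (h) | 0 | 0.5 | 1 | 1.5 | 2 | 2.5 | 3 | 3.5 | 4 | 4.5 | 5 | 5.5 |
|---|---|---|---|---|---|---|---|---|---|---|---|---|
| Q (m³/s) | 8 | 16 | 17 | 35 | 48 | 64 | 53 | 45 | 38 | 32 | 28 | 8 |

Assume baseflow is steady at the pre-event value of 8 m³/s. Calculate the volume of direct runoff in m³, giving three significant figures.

Direct-runoff ordinates (Q − Q_b): 0.0, 8.0, 9.0, 27.0, 40.0, 56.0, 45.0, 37.0, 30.0, 24.0, 20.0, 0.0 m³/s.
ΣQ_DR = 296.0 m³/s.
With Δt = 0.5 h = 1800 s, V = ΣQ_DR · Δt = 296.0 × 1800 = 5.33 × 10^5 m³.

V ≈ 5.33 × 10^5 m³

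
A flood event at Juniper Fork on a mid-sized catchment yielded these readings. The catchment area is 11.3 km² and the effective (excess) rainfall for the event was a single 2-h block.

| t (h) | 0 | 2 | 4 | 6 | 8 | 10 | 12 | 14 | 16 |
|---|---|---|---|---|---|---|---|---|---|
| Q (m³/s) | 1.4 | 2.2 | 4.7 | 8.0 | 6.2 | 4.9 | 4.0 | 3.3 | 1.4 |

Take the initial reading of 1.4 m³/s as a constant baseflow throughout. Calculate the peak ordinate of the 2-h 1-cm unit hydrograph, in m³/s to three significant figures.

Direct runoff: 0.0, 0.8, 3.3, 6.6, 4.8, 3.5, 2.6, 1.9, 0.0 m³/s; ΣQ_DR = 23.50 m³/s, peak = 6.6 m³/s.
Runoff depth d = ΣQ_DR·Δt / A = 23.50 × 7200 / (11.3 km²) = 14.97 mm.
The 1-cm UH is the DRH scaled by (10 mm)/d, so U_p = 6.6 × 10/14.97 = 4.41 m³/s.

U_p ≈ 4.41 m³/s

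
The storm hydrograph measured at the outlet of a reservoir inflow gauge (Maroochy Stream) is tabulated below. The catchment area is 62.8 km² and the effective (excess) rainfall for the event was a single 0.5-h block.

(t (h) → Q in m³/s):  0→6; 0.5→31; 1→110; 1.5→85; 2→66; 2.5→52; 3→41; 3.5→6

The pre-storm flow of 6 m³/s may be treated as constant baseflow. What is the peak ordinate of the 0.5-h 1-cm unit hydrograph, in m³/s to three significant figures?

U_p ≈ 104 m³/s

Direct runoff: 0.0, 25.0, 104.0, 79.0, 60.0, 46.0, 35.0, 0.0 m³/s; ΣQ_DR = 349.0 m³/s, peak = 104.0 m³/s.
Runoff depth d = ΣQ_DR·Δt / A = 349.0 × 1800 / (62.8 km²) = 10.00 mm.
The 1-cm UH is the DRH scaled by (10 mm)/d, so U_p = 104.0 × 10/10.00 = 104 m³/s.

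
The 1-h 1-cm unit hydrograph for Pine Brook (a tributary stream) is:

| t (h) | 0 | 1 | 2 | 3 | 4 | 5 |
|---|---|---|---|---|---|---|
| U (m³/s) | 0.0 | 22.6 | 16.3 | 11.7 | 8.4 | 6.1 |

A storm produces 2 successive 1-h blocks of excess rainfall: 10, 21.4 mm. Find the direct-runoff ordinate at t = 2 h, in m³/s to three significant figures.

Q ≈ 64.7 m³/s

By discrete convolution, Q_j = Σ (P_i / 10 mm) · U_{j−i}.
At t = 2 h (j=2): Q = (10/10)·16.3 + (21.4/10)·22.6 = 64.7 m³/s.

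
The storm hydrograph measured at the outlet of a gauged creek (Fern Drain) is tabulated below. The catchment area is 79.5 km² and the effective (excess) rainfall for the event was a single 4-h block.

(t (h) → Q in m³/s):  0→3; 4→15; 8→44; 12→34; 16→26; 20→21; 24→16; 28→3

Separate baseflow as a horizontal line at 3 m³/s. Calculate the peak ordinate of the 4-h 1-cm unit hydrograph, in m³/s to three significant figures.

U_p ≈ 16.4 m³/s

Direct runoff: 0.0, 12.0, 41.0, 31.0, 23.0, 18.0, 13.0, 0.0 m³/s; ΣQ_DR = 138.0 m³/s, peak = 41.0 m³/s.
Runoff depth d = ΣQ_DR·Δt / A = 138.0 × 14400 / (79.5 km²) = 25.00 mm.
The 1-cm UH is the DRH scaled by (10 mm)/d, so U_p = 41.0 × 10/25.00 = 16.4 m³/s.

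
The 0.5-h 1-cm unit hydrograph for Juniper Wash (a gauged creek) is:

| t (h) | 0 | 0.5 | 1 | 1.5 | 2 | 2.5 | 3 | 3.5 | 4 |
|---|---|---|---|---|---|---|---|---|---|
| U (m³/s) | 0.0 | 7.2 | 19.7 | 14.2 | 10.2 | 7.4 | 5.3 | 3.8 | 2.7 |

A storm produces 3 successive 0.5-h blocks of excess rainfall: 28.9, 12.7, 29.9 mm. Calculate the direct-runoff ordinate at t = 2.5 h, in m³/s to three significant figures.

By discrete convolution, Q_j = Σ (P_i / 10 mm) · U_{j−i}.
At t = 2.5 h (j=5): Q = (28.9/10)·7.4 + (12.7/10)·10.2 + (29.9/10)·14.2 = 76.8 m³/s.

Q ≈ 76.8 m³/s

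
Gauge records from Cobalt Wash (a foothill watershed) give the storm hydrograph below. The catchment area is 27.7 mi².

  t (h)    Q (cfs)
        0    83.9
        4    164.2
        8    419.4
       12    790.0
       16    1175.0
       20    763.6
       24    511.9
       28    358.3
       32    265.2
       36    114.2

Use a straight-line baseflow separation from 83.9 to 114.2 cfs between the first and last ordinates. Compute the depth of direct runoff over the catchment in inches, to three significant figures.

Direct runoff: 0.00, 76.93, 328.77, 696.00, 1077.63, 662.87, 407.80, 250.83, 154.37, 0.00 cfs; ΣQ_DR = 3655 cfs.
V = ΣQ_DR · Δt = 3655 × 14400 s = 5.263 × 10^7 ft³.
Over A = 27.7 mi², depth = V / A = 0.818 in.

d ≈ 0.818 in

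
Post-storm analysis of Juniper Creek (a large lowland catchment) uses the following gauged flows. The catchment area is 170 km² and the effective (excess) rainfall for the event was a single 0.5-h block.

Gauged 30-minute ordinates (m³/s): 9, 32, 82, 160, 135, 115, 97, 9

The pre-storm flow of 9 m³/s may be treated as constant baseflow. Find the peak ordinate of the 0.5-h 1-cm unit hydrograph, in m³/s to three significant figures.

U_p ≈ 252 m³/s

Direct runoff: 0.0, 23.0, 73.0, 151.0, 126.0, 106.0, 88.0, 0.0 m³/s; ΣQ_DR = 567.0 m³/s, peak = 151.0 m³/s.
Runoff depth d = ΣQ_DR·Δt / A = 567.0 × 1800 / (170 km²) = 6.004 mm.
The 1-cm UH is the DRH scaled by (10 mm)/d, so U_p = 151.0 × 10/6.004 = 252 m³/s.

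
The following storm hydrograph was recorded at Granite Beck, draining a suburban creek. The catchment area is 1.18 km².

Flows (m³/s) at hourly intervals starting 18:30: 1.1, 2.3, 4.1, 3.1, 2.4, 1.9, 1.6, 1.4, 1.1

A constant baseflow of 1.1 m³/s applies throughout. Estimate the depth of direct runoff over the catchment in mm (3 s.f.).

d ≈ 27.8 mm

Direct runoff: 0.0, 1.2, 3.0, 2.0, 1.3, 0.8, 0.5, 0.3, 0.0 m³/s; ΣQ_DR = 9.100 m³/s.
V = ΣQ_DR · Δt = 9.100 × 3600 s = 32760 m³.
Over A = 1.18 km², depth = V / A = 27.8 mm.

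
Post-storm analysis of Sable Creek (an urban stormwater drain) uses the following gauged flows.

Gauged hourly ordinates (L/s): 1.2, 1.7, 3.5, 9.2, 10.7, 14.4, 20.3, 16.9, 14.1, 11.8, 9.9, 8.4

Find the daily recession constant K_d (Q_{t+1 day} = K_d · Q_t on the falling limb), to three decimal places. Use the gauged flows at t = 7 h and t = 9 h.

Between t = 7 h and t = 9 h the flow falls from 16.9 to 11.8 L/s over 2×1 h = 2 h.
Per-interval ratio K = (11.8/16.9)^(1/2) = 0.8356; K_d = K^(24/1) = 0.013.

K_d ≈ 0.013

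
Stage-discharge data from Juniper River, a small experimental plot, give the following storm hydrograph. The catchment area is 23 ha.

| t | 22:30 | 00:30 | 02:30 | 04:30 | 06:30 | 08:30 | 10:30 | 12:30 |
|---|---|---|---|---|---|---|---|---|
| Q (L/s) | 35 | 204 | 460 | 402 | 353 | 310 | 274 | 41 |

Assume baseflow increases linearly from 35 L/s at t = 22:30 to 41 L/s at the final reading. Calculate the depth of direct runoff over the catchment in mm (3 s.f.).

d ≈ 55.6 mm

Direct runoff: 0.00, 168.14, 423.29, 364.43, 314.57, 270.71, 233.86, 0.00 L/s; ΣQ_DR = 1775 L/s.
V = ΣQ_DR · Δt = 1775 × 7200 s = 1.278 × 10^7 L.
Over A = 23 ha, depth = V / A = 55.6 mm.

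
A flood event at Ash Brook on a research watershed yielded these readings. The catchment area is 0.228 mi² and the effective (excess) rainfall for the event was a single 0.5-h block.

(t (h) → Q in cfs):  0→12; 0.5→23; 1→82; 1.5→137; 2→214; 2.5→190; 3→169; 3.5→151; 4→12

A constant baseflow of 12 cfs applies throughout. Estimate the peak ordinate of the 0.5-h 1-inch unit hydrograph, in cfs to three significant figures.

U_p ≈ 67.4 cfs

Direct runoff: 0.0, 11.0, 70.0, 125.0, 202.0, 178.0, 157.0, 139.0, 0.0 cfs; ΣQ_DR = 882.0 cfs, peak = 202.0 cfs.
Runoff depth d = ΣQ_DR·Δt / A = 882.0 × 1800 / (0.228 mi²) = 2.997 in.
The 1-inch UH is the DRH scaled by (1 in)/d, so U_p = 202.0 × 1/2.997 = 67.4 cfs.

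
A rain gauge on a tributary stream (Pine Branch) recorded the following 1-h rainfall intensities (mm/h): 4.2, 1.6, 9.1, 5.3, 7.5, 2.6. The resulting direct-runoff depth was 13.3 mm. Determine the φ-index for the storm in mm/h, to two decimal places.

φ ≈ 3.20 mm/h

Only the 4 blocks with intensity above φ contribute runoff: 4.2, 9.1, 5.3, 7.5 mm/h.
Σ(I−φ)·Δt = d  ⇒  (4.2+9.1+5.3+7.5 − 4φ)·1 = 13.3
φ = (26.10 − 13.3/1) / 4 = 3.20 mm/h.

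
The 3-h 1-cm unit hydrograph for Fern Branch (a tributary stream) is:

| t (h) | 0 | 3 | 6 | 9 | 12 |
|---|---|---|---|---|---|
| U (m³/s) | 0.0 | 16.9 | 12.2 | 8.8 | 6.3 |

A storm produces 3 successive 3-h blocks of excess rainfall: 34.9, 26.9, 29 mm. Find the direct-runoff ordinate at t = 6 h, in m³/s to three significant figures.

Q ≈ 88.0 m³/s

By discrete convolution, Q_j = Σ (P_i / 10 mm) · U_{j−i}.
At t = 6 h (j=2): Q = (34.9/10)·12.2 + (26.9/10)·16.9 + (29/10)·0.0 = 88.0 m³/s.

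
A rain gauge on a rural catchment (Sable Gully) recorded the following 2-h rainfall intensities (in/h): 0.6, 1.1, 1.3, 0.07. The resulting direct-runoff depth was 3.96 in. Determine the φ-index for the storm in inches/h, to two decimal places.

φ ≈ 0.34 in/h

Only the 3 blocks with intensity above φ contribute runoff: 0.6, 1.1, 1.3 in/h.
Σ(I−φ)·Δt = d  ⇒  (0.6+1.1+1.3 − 3φ)·2 = 3.96
φ = (3.000 − 3.96/2) / 3 = 0.34 in/h.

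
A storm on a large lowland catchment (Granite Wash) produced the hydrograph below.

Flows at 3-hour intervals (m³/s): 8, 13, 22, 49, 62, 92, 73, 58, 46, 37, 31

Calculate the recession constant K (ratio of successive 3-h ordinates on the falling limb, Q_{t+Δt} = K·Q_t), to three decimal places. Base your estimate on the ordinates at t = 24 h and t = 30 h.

K ≈ 0.821

Using the recession-limb readings at t = 24 h and t = 30 h: Q falls from 46 to 31 m³/s over 2 intervals.
K = (Q₂/Q₁)^(1/2) = (31/46)^(1/2) = 0.821.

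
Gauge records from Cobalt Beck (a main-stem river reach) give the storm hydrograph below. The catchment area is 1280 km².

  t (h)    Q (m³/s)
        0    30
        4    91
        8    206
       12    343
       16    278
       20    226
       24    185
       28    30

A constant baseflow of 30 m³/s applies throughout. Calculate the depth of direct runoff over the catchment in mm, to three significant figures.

Direct runoff: 0.0, 61.0, 176.0, 313.0, 248.0, 196.0, 155.0, 0.0 m³/s; ΣQ_DR = 1149 m³/s.
V = ΣQ_DR · Δt = 1149 × 14400 s = 1.655 × 10^7 m³.
Over A = 1280 km², depth = V / A = 12.9 mm.

d ≈ 12.9 mm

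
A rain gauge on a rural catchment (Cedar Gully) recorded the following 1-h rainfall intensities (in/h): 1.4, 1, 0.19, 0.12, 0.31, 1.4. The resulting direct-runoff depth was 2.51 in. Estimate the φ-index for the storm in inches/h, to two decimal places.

φ ≈ 0.43 in/h

Only the 3 blocks with intensity above φ contribute runoff: 1.4, 1, 1.4 in/h.
Σ(I−φ)·Δt = d  ⇒  (1.4+1+1.4 − 3φ)·1 = 2.51
φ = (3.800 − 2.51/1) / 3 = 0.43 in/h.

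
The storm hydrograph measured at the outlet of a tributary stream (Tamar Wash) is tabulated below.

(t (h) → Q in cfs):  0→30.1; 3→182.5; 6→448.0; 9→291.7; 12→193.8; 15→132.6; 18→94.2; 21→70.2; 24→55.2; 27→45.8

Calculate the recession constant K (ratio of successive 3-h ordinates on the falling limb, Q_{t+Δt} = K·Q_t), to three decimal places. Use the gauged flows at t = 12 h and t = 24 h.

K ≈ 0.731

Using the recession-limb readings at t = 12 h and t = 24 h: Q falls from 193.8 to 55.2 cfs over 4 intervals.
K = (Q₂/Q₁)^(1/4) = (55.2/193.8)^(1/4) = 0.731.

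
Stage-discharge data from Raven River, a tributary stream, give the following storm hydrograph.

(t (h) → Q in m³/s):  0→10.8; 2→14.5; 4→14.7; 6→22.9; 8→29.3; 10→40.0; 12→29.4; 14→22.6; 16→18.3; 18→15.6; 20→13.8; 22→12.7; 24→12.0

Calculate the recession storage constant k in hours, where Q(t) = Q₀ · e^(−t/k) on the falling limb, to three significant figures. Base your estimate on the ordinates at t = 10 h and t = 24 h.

k ≈ 11.6 h

On the falling limb, Q drops from 40.0 to 12.0 m³/s between t = 10 h and t = 24 h (Δt = 14 h).
k = −Δt / ln(Q₂/Q₁) = −14 / ln(12.0/40.0) = 11.6 h.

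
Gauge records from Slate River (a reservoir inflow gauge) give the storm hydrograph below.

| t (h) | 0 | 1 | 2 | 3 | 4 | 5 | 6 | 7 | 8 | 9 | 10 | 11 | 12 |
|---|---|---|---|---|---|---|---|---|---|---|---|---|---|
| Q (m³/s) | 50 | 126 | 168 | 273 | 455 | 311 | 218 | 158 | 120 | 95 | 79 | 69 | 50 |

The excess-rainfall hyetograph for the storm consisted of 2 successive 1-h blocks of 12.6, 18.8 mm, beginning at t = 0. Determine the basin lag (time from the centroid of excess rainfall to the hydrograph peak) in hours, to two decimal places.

t_L ≈ 2.90 h

Centroid of excess rainfall: t_c = Σ P_i·t̄_i / ΣP_i = 1.0987 h (block centres at 0.5, 1.5 h).
Hydrograph peak occurs at t = 4 h, so basin lag t_L = 4 − 1.0987 = 2.90 h.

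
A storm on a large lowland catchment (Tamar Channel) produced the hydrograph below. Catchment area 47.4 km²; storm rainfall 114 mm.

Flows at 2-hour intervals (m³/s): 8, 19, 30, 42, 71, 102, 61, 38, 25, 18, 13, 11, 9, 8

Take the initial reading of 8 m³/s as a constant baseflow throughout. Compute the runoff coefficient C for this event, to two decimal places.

ΣQ_DR = 343.0 m³/s; V = ΣQ_DR·Δt = 2.470 × 10^6 m³.
Runoff depth d = V / A = 52.10 mm.
C = d / P = 52.10 / 114 = 0.46.

C ≈ 0.46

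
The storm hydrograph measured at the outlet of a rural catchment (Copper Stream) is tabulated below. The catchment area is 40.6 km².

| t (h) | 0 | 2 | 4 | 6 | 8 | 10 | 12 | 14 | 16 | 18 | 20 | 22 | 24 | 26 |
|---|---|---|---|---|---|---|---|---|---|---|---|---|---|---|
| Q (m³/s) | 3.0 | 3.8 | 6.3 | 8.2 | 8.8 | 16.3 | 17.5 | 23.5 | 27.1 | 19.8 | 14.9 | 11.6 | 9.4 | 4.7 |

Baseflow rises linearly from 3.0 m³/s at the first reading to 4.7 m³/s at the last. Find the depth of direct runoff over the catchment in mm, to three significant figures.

Direct runoff: 0.00, 0.67, 3.04, 4.81, 5.28, 12.65, 13.72, 19.58, 23.05, 15.62, 10.59, 7.16, 4.83, 0.00 m³/s; ΣQ_DR = 121.0 m³/s.
V = ΣQ_DR · Δt = 121.0 × 7200 s = 8.712 × 10^5 m³.
Over A = 40.6 km², depth = V / A = 21.5 mm.

d ≈ 21.5 mm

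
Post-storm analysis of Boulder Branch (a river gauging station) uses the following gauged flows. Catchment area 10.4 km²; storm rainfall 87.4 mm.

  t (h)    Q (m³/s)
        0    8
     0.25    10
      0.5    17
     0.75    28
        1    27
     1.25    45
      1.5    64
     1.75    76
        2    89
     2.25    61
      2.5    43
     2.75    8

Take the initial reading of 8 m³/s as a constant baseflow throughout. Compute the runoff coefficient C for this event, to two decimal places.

ΣQ_DR = 380.0 m³/s; V = ΣQ_DR·Δt = 3.420 × 10^5 m³.
Runoff depth d = V / A = 32.88 mm.
C = d / P = 32.88 / 87.4 = 0.38.

C ≈ 0.38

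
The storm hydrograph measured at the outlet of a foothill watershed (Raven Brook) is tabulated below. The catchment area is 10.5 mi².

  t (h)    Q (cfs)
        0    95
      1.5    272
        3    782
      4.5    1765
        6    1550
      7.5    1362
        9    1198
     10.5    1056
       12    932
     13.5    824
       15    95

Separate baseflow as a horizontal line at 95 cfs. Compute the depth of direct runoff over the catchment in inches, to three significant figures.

d ≈ 1.97 in

Direct runoff: 0.0, 177.0, 687.0, 1670.0, 1455.0, 1267.0, 1103.0, 961.0, 837.0, 729.0, 0.0 cfs; ΣQ_DR = 8886 cfs.
V = ΣQ_DR · Δt = 8886 × 5400 s = 4.798 × 10^7 ft³.
Over A = 10.5 mi², depth = V / A = 1.97 in.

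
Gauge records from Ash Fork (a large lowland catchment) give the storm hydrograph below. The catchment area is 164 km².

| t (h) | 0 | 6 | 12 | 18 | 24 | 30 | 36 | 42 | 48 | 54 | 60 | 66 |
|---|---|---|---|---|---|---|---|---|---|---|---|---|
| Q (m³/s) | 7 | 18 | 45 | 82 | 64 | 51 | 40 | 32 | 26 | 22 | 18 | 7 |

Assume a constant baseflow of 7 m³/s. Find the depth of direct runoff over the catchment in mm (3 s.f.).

d ≈ 43.2 mm

Direct runoff: 0.0, 11.0, 38.0, 75.0, 57.0, 44.0, 33.0, 25.0, 19.0, 15.0, 11.0, 0.0 m³/s; ΣQ_DR = 328.0 m³/s.
V = ΣQ_DR · Δt = 328.0 × 21600 s = 7.085 × 10^6 m³.
Over A = 164 km², depth = V / A = 43.2 mm.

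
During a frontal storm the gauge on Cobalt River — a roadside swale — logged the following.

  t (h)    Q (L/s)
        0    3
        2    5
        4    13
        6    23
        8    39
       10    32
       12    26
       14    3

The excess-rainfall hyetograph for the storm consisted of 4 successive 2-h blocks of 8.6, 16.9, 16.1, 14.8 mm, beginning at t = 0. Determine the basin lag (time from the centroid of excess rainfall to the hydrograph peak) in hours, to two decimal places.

Centroid of excess rainfall: t_c = Σ P_i·t̄_i / ΣP_i = 4.3156 h (block centres at 1, 3, 5, 7 h).
Hydrograph peak occurs at t = 8 h, so basin lag t_L = 8 − 4.3156 = 3.68 h.

t_L ≈ 3.68 h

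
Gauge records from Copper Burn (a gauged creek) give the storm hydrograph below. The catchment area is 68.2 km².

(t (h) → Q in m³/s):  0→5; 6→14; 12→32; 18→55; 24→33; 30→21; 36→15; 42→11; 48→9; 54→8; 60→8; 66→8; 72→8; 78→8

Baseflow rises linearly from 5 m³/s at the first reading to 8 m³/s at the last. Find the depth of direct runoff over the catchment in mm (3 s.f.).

Direct runoff: 0.00, 8.77, 26.54, 49.31, 27.08, 14.85, 8.62, 4.38, 2.15, 0.92, 0.69, 0.46, 0.23, 0.00 m³/s; ΣQ_DR = 144.0 m³/s.
V = ΣQ_DR · Δt = 144.0 × 21600 s = 3.110 × 10^6 m³.
Over A = 68.2 km², depth = V / A = 45.6 mm.

d ≈ 45.6 mm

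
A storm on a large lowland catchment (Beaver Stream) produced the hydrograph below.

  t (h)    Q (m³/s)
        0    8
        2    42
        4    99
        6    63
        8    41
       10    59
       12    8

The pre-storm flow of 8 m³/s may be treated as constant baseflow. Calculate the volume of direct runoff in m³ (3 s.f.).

Direct-runoff ordinates (Q − Q_b): 0.0, 34.0, 91.0, 55.0, 33.0, 51.0, 0.0 m³/s.
ΣQ_DR = 264.0 m³/s.
With Δt = 2 h = 7200 s, V = ΣQ_DR · Δt = 264.0 × 7200 = 1.90 × 10^6 m³.

V ≈ 1.90 × 10^6 m³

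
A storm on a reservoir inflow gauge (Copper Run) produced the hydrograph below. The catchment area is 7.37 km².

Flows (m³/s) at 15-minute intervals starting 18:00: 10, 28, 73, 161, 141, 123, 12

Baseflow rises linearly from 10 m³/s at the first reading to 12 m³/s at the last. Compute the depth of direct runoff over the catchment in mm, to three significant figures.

d ≈ 57.5 mm

Direct runoff: 0.00, 17.67, 62.33, 150.00, 129.67, 111.33, 0.00 m³/s; ΣQ_DR = 471.0 m³/s.
V = ΣQ_DR · Δt = 471.0 × 900 s = 4.239 × 10^5 m³.
Over A = 7.37 km², depth = V / A = 57.5 mm.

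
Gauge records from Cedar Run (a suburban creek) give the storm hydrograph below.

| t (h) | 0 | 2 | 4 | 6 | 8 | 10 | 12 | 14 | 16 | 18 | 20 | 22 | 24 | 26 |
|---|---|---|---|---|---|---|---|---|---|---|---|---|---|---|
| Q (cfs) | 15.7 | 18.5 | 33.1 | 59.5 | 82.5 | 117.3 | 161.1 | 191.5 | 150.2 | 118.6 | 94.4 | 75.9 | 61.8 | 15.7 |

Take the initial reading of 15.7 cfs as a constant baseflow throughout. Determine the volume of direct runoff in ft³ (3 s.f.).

Direct-runoff ordinates (Q − Q_b): 0.0, 2.8, 17.4, 43.8, 66.8, 101.6, 145.4, 175.8, 134.5, 102.9, 78.7, 60.2, 46.1, 0.0 cfs.
ΣQ_DR = 976.0 cfs.
With Δt = 2 h = 7200 s, V = ΣQ_DR · Δt = 976.0 × 7200 = 7.03 × 10^6 ft³.

V ≈ 7.03 × 10^6 ft³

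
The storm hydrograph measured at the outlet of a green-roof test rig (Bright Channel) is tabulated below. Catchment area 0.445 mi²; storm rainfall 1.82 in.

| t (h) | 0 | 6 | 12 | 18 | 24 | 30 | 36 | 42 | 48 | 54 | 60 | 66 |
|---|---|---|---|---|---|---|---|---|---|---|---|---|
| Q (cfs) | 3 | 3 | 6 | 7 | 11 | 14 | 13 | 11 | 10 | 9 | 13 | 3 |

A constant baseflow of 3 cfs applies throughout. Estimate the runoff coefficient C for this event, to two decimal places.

ΣQ_DR = 67.00 cfs; V = ΣQ_DR·Δt = 1.447 × 10^6 ft³.
Runoff depth d = V / A = 1.400 in.
C = d / P = 1.400 / 1.82 = 0.77.

C ≈ 0.77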